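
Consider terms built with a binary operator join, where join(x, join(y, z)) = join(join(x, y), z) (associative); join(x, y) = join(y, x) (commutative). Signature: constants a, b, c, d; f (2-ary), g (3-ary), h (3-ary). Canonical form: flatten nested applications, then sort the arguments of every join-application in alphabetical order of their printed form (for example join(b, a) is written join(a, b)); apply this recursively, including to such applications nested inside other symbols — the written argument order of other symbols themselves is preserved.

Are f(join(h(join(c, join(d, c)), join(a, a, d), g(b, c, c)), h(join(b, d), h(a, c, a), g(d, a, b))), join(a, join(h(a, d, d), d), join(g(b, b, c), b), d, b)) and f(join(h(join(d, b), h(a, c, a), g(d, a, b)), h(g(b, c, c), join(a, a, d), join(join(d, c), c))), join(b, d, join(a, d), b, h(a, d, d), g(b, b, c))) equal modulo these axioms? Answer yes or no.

Left:  f(join(h(join(c, join(d, c)), join(a, a, d), g(b, c, c)), h(join(b, d), h(a, c, a), g(d, a, b))), join(a, join(h(a, d, d), d), join(g(b, b, c), b), d, b))
  Descend into:  join(h(join(c, join(d, c)), join(a, a, d), g(b, c, c)), h(join(b, d), h(a, c, a), g(d, a, b)))
  Simplify inside:  h(join(c, join(d, c)), join(a, a, d), g(b, c, c))  →  h(join(c, c, d), join(a, a, d), g(b, c, c))
  Order the arguments:  join(h(join(b, d), h(a, c, a), g(d, a, b)), h(join(c, c, d), join(a, a, d), g(b, c, c)))
  Reassemble:  f(join(h(join(b, d), h(a, c, a), g(d, a, b)), h(join(c, c, d), join(a, a, d), g(b, c, c))), join(a, b, b, d, d, g(b, b, c), h(a, d, d)))
Right:  f(join(h(join(d, b), h(a, c, a), g(d, a, b)), h(g(b, c, c), join(a, a, d), join(join(d, c), c))), join(b, d, join(a, d), b, h(a, d, d), g(b, b, c)))
  Descend into:  join(h(join(d, b), h(a, c, a), g(d, a, b)), h(g(b, c, c), join(a, a, d), join(join(d, c), c)))
  Canonicalize subterm:  h(join(d, b), h(a, c, a), g(d, a, b))  →  h(join(b, d), h(a, c, a), g(d, a, b))
  Canonicalize subterm:  h(g(b, c, c), join(a, a, d), join(join(d, c), c))  →  h(g(b, c, c), join(a, a, d), join(c, c, d))
  Order the arguments:  join(h(g(b, c, c), join(a, a, d), join(c, c, d)), h(join(b, d), h(a, c, a), g(d, a, b)))
  Rebuild:  f(join(h(g(b, c, c), join(a, a, d), join(c, c, d)), h(join(b, d), h(a, c, a), g(d, a, b))), join(a, b, b, d, d, g(b, b, c), h(a, d, d)))

Answer: no — f(join(h(join(b, d), h(a, c, a), g(d, a, b)), h(join(c, c, d), join(a, a, d), g(b, c, c))), join(a, b, b, d, d, g(b, b, c), h(a, d, d))) vs f(join(h(g(b, c, c), join(a, a, d), join(c, c, d)), h(join(b, d), h(a, c, a), g(d, a, b))), join(a, b, b, d, d, g(b, b, c), h(a, d, d)))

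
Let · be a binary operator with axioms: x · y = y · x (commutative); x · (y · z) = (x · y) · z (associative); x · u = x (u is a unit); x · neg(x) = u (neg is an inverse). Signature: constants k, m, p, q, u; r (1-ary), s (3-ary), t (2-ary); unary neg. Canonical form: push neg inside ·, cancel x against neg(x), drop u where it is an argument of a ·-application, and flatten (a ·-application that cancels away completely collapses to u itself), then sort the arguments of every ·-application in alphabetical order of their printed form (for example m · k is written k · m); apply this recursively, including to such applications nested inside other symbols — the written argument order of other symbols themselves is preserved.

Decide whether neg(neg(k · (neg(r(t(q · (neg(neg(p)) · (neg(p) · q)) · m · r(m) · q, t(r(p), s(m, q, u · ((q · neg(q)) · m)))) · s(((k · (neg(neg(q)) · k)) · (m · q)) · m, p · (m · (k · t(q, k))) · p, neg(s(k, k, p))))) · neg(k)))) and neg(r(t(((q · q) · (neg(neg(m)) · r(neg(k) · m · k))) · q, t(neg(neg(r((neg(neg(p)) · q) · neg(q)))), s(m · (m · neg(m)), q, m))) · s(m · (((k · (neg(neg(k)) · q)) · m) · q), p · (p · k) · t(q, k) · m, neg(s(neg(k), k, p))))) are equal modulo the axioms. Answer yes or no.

Left:  neg(neg(k · (neg(r(t(q · (neg(neg(p)) · (neg(p) · q)) · m · r(m) · q, t(r(p), s(m, q, u · ((q · neg(q)) · m)))) · s(((k · (neg(neg(q)) · k)) · (m · q)) · m, p · (m · (k · t(q, k))) · p, neg(s(k, k, p))))) · neg(k))))
  Push neg inside:  distribute neg over · and collapse double neg
  Cancel:  k cancels
  Combine occurrences:  neg(r(s(k · k · m · m · q · q, k · m · p · p · t(q, k), neg(s(k, k, p))) · t(m · q · q · q · r(m), t(r(p), s(m, q, m)))))
Right:  neg(r(t(((q · q) · (neg(neg(m)) · r(neg(k) · m · k))) · q, t(neg(neg(r((neg(neg(p)) · q) · neg(q)))), s(m · (m · neg(m)), q, m))) · s(m · (((k · (neg(neg(k)) · q)) · m) · q), p · (p · k) · t(q, k) · m, neg(s(neg(k), k, p)))))
  Push neg inside:  distribute neg over · and collapse double neg
  Collect terms:  neg(r(s(k · k · m · m · q · q, k · m · p · p · t(q, k), neg(s(neg(k), k, p))) · t(m · q · q · q · r(m), t(r(p), s(m, q, m)))))

Answer: no — neg(r(s(k · k · m · m · q · q, k · m · p · p · t(q, k), neg(s(k, k, p))) · t(m · q · q · q · r(m), t(r(p), s(m, q, m))))) vs neg(r(s(k · k · m · m · q · q, k · m · p · p · t(q, k), neg(s(neg(k), k, p))) · t(m · q · q · q · r(m), t(r(p), s(m, q, m)))))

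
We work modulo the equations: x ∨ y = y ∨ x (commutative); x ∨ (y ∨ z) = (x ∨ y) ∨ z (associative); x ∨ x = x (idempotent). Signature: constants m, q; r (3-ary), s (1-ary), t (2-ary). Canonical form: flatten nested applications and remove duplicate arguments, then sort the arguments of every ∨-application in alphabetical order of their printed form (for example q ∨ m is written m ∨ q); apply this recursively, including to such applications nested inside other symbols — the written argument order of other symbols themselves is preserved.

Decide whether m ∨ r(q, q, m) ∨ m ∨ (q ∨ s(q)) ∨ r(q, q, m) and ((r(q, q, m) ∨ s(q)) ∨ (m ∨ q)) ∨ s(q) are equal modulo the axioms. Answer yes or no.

Left:  m ∨ r(q, q, m) ∨ m ∨ (q ∨ s(q)) ∨ r(q, q, m)
  Merge nested applications:  m ∨ r(q, q, m) ∨ m ∨ q ∨ s(q) ∨ r(q, q, m)
  Deduplicate:  drop duplicate m, r(q, q, m)
  Sort arguments:  m ∨ q ∨ r(q, q, m) ∨ s(q)
Right:  ((r(q, q, m) ∨ s(q)) ∨ (m ∨ q)) ∨ s(q)
  Flatten:  r(q, q, m) ∨ s(q) ∨ m ∨ q ∨ s(q)
  Idempotence:  drop duplicate s(q)
  Sort arguments:  m ∨ q ∨ r(q, q, m) ∨ s(q)

Answer: yes — both canonical forms are m ∨ q ∨ r(q, q, m) ∨ s(q)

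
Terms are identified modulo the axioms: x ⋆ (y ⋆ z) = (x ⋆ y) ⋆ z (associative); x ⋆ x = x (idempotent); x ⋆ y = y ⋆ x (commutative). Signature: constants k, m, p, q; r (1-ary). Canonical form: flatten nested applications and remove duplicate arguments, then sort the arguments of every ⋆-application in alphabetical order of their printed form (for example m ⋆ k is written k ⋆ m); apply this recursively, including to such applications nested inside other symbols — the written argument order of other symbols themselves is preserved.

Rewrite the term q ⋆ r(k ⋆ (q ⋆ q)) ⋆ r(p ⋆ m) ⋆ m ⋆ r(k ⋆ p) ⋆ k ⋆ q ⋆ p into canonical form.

Answer: k ⋆ m ⋆ p ⋆ q ⋆ r(k ⋆ p) ⋆ r(k ⋆ q) ⋆ r(m ⋆ p)

Derivation:
Canonicalize subterm:  r(k ⋆ (q ⋆ q))  →  r(k ⋆ q)
Canonicalize subterm:  r(p ⋆ m)  →  r(m ⋆ p)
Idempotence:  drop duplicate q
Sort:  k ⋆ m ⋆ p ⋆ q ⋆ r(k ⋆ p) ⋆ r(k ⋆ q) ⋆ r(m ⋆ p)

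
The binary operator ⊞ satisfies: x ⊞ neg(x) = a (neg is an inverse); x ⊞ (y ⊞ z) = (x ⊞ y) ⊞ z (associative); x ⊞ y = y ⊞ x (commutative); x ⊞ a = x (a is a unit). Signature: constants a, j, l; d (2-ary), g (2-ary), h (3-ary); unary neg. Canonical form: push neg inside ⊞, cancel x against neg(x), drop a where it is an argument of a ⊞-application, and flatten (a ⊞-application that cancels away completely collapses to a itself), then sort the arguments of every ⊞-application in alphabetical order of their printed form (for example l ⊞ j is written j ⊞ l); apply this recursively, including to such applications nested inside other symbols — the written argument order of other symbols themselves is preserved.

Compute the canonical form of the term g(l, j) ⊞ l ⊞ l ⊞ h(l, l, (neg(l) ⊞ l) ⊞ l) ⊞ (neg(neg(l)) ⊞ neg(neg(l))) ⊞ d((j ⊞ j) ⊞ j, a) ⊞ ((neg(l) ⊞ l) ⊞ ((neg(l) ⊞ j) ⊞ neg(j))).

Push neg inside:  distribute neg over ⊞ and collapse double neg
Inverses cancel:  j cancels
Combine occurrences:  g(l, j) ⊞ l ⊞ l ⊞ l ⊞ h(l, l, l) ⊞ d(j ⊞ j ⊞ j, a)
Sort arguments:  d(j ⊞ j ⊞ j, a) ⊞ g(l, j) ⊞ h(l, l, l) ⊞ l ⊞ l ⊞ l

Answer: d(j ⊞ j ⊞ j, a) ⊞ g(l, j) ⊞ h(l, l, l) ⊞ l ⊞ l ⊞ l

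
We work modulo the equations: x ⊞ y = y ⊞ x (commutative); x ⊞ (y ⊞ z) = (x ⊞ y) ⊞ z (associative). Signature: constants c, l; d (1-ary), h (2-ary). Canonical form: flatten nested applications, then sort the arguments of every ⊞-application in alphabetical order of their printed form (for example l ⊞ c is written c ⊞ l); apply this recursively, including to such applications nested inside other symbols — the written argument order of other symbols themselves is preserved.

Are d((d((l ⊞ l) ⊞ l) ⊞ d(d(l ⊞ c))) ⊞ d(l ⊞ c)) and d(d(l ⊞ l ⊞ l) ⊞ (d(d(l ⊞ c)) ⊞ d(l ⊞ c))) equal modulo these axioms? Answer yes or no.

Answer: yes — both canonical forms are d(d(c ⊞ l) ⊞ d(d(c ⊞ l)) ⊞ d(l ⊞ l ⊞ l))

Derivation:
Left:  d((d((l ⊞ l) ⊞ l) ⊞ d(d(l ⊞ c))) ⊞ d(l ⊞ c))
  Descend into:  (d((l ⊞ l) ⊞ l) ⊞ d(d(l ⊞ c))) ⊞ d(l ⊞ c)
  Flatten:  d((l ⊞ l) ⊞ l) ⊞ d(d(l ⊞ c)) ⊞ d(l ⊞ c)
  Canonicalize subterm:  d((l ⊞ l) ⊞ l)  →  d(l ⊞ l ⊞ l)
  Inside:  d(d(l ⊞ c))  →  d(d(c ⊞ l))
  Canonicalize subterm:  d(l ⊞ c)  →  d(c ⊞ l)
  Order the arguments:  d(c ⊞ l) ⊞ d(d(c ⊞ l)) ⊞ d(l ⊞ l ⊞ l)
  Reassemble:  d(d(c ⊞ l) ⊞ d(d(c ⊞ l)) ⊞ d(l ⊞ l ⊞ l))
Right:  d(d(l ⊞ l ⊞ l) ⊞ (d(d(l ⊞ c)) ⊞ d(l ⊞ c)))
  Descend into:  d(l ⊞ l ⊞ l) ⊞ (d(d(l ⊞ c)) ⊞ d(l ⊞ c))
  Merge nested applications:  d(l ⊞ l ⊞ l) ⊞ d(d(l ⊞ c)) ⊞ d(l ⊞ c)
  Canonicalize subterm:  d(d(l ⊞ c))  →  d(d(c ⊞ l))
  Canonicalize subterm:  d(l ⊞ c)  →  d(c ⊞ l)
  Order the arguments:  d(c ⊞ l) ⊞ d(d(c ⊞ l)) ⊞ d(l ⊞ l ⊞ l)
  Reassemble:  d(d(c ⊞ l) ⊞ d(d(c ⊞ l)) ⊞ d(l ⊞ l ⊞ l))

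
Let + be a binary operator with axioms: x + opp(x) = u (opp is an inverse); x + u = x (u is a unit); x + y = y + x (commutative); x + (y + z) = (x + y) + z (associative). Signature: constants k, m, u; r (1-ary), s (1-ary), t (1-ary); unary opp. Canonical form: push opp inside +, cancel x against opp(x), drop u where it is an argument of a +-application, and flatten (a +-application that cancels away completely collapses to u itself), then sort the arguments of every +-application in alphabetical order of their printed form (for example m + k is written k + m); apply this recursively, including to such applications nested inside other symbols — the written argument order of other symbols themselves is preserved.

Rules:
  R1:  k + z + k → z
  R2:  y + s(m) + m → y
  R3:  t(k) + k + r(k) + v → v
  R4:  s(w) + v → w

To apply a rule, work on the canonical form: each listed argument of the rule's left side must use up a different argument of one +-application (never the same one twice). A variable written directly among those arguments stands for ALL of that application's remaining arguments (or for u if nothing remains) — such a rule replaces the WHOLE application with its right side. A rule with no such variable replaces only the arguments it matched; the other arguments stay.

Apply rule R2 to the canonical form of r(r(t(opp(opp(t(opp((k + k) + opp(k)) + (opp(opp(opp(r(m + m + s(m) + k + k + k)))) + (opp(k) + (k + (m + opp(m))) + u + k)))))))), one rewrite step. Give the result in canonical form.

Canonical form:  r(r(t(t(opp(r(k + k + k + m + m + s(m)))))))
Apply R2:  consuming m, s(m);  y := k + k + k + m
The extension variable absorbs all remaining arguments, so the whole application is rewritten.
New term:  r(r(t(t(opp(r(k + k + k + m))))))

Answer: r(r(t(t(opp(r(k + k + k + m))))))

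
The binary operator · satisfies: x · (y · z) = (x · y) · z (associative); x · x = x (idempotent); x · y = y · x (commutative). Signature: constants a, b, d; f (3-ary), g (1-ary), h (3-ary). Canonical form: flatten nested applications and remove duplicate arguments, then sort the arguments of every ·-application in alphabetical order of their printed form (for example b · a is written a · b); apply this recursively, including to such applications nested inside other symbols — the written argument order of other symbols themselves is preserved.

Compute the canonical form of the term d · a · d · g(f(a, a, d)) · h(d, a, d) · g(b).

Answer: a · d · g(b) · g(f(a, a, d)) · h(d, a, d)

Derivation:
Drop duplicates:  drop duplicate d
Order the arguments:  a · d · g(b) · g(f(a, a, d)) · h(d, a, d)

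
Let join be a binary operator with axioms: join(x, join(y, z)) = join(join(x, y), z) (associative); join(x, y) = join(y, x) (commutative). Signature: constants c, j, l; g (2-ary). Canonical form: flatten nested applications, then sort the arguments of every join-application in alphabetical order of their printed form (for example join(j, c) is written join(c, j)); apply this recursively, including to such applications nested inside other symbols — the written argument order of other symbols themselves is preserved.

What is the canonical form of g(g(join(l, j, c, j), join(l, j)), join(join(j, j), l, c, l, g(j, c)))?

Answer: g(g(join(c, j, j, l), join(j, l)), join(c, g(j, c), j, j, l, l))

Derivation:
Descend into:  join(join(j, j), l, c, l, g(j, c))
Merge nested applications:  join(j, j, l, c, l, g(j, c))
Sort:  join(c, g(j, c), j, j, l, l)
Put back:  g(g(join(c, j, j, l), join(j, l)), join(c, g(j, c), j, j, l, l))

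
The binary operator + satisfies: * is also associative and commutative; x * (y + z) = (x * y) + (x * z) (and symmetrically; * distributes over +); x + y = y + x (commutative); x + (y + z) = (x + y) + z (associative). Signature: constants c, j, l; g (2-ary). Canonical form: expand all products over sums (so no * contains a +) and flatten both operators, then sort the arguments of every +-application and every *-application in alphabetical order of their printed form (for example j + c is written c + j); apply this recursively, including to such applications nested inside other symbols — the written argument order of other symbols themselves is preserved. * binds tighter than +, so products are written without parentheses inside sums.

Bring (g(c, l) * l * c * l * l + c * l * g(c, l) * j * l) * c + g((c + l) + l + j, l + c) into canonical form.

Answer: c * c * g(c, l) * j * l * l + c * c * g(c, l) * l * l * l + g(c + j + l + l, c + l)

Derivation:
Expand products over sums:  c * c * g(c, l) * l * l * l + c * c * g(c, l) * j * l * l + g(c + j + l + l, c + l)
Order the arguments:  c * c * g(c, l) * j * l * l + c * c * g(c, l) * l * l * l + g(c + j + l + l, c + l)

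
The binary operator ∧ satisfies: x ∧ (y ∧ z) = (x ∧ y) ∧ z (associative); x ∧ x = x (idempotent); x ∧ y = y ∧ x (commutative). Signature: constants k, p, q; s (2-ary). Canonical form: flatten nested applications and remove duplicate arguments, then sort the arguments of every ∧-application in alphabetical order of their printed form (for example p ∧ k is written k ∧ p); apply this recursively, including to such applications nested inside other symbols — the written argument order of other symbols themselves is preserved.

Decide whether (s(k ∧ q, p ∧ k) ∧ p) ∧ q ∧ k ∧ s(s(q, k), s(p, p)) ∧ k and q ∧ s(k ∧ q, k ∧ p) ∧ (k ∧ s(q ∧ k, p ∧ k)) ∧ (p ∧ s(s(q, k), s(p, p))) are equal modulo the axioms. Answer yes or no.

Answer: yes — both canonical forms are k ∧ p ∧ q ∧ s(k ∧ q, k ∧ p) ∧ s(s(q, k), s(p, p))

Derivation:
Left:  (s(k ∧ q, p ∧ k) ∧ p) ∧ q ∧ k ∧ s(s(q, k), s(p, p)) ∧ k
  Flatten:  s(k ∧ q, p ∧ k) ∧ p ∧ q ∧ k ∧ s(s(q, k), s(p, p)) ∧ k
  Inside:  s(k ∧ q, p ∧ k)  →  s(k ∧ q, k ∧ p)
  Drop duplicates:  drop duplicate k
  Sort:  k ∧ p ∧ q ∧ s(k ∧ q, k ∧ p) ∧ s(s(q, k), s(p, p))
Right:  q ∧ s(k ∧ q, k ∧ p) ∧ (k ∧ s(q ∧ k, p ∧ k)) ∧ (p ∧ s(s(q, k), s(p, p)))
  Flatten:  q ∧ s(k ∧ q, k ∧ p) ∧ k ∧ s(q ∧ k, p ∧ k) ∧ p ∧ s(s(q, k), s(p, p))
  Simplify inside:  s(q ∧ k, p ∧ k)  →  s(k ∧ q, k ∧ p)
  Deduplicate:  drop duplicate s(k ∧ q, k ∧ p)
  Sort arguments:  k ∧ p ∧ q ∧ s(k ∧ q, k ∧ p) ∧ s(s(q, k), s(p, p))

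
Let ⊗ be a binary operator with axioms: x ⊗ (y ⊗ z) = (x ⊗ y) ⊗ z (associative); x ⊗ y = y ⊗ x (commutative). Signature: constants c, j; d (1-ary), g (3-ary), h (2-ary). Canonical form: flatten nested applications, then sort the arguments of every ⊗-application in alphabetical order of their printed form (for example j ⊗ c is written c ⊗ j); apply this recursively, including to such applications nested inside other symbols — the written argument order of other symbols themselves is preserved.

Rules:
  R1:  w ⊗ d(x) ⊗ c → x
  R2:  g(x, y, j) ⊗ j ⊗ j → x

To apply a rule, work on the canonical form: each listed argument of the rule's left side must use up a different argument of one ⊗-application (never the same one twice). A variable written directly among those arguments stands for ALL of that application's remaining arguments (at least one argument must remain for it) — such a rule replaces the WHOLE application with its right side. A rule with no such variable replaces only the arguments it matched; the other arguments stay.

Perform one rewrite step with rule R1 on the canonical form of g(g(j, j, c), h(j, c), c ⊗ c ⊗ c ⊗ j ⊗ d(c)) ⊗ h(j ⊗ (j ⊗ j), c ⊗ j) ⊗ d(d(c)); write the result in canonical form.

Answer: d(d(c)) ⊗ g(g(j, j, c), h(j, c), c) ⊗ h(j ⊗ j ⊗ j, c ⊗ j)

Derivation:
Canonical form:  d(d(c)) ⊗ g(g(j, j, c), h(j, c), c ⊗ c ⊗ c ⊗ d(c) ⊗ j) ⊗ h(j ⊗ j ⊗ j, c ⊗ j)
R1 matches:  uses c, d(c);  w := c ⊗ c ⊗ j, x := c
The extension variable absorbs all remaining arguments, so the whole application is rewritten.
New term:  d(d(c)) ⊗ g(g(j, j, c), h(j, c), c) ⊗ h(j ⊗ j ⊗ j, c ⊗ j)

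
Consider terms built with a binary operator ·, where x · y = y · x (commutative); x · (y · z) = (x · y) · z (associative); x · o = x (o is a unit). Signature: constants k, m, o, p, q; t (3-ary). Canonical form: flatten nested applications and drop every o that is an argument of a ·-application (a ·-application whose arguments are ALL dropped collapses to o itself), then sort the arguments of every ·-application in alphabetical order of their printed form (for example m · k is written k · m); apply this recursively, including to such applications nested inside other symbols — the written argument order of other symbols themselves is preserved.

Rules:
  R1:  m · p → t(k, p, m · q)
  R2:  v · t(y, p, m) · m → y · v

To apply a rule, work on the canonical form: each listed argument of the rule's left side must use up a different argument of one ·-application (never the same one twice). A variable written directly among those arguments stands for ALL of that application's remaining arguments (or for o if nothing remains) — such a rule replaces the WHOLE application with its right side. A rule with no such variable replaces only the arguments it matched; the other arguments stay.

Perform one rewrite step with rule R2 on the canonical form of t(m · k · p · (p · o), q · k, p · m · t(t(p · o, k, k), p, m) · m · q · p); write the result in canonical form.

Answer: t(k · m · p · p, k · q, m · p · p · q · t(p, k, k))

Derivation:
Canonical form:  t(k · m · p · p, k · q, m · m · p · p · q · t(t(p, k, k), p, m))
R2 matches:  uses m, t(t(p, k, k), p, m);  v := m · p · p · q, y := t(p, k, k)
The extension variable absorbs all remaining arguments, so the whole application is rewritten.
Giving:  t(k · m · p · p, k · q, m · p · p · q · t(p, k, k))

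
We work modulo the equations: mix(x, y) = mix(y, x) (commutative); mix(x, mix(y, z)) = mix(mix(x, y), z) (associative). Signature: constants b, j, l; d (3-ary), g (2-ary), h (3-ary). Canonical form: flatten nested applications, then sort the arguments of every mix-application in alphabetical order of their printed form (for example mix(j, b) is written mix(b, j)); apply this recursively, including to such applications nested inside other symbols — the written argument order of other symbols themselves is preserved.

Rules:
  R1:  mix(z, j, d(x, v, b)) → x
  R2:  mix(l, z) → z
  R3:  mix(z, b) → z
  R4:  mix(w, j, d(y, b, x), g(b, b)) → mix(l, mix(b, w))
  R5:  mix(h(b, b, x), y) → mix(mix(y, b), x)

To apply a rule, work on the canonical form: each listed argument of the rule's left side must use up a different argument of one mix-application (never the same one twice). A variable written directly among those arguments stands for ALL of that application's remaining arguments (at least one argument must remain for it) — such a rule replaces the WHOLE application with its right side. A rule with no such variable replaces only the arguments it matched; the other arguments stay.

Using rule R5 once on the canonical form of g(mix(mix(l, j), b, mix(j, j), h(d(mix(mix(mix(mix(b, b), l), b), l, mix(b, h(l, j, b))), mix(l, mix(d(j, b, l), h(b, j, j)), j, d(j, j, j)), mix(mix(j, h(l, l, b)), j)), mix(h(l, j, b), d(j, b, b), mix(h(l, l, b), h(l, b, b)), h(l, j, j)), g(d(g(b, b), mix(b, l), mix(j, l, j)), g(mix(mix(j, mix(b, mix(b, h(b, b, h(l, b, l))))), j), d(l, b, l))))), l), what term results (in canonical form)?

Canonical form:  g(mix(b, h(d(mix(b, b, b, b, h(l, j, b), l, l), mix(d(j, b, l), d(j, j, j), h(b, j, j), j, l), mix(h(l, l, b), j, j)), mix(d(j, b, b), h(l, b, b), h(l, j, b), h(l, j, j), h(l, l, b)), g(d(g(b, b), mix(b, l), mix(j, j, l)), g(mix(b, b, h(b, b, h(l, b, l)), j, j), d(l, b, l)))), j, j, j, l), l)
R5 matches:  uses h(b, b, h(l, b, l));  x := h(l, b, l), y := mix(b, b, j, j)
Every leftover argument binds to the variable; the entire application is replaced.
New term:  g(mix(b, h(d(mix(b, b, b, b, h(l, j, b), l, l), mix(d(j, b, l), d(j, j, j), h(b, j, j), j, l), mix(h(l, l, b), j, j)), mix(d(j, b, b), h(l, b, b), h(l, j, b), h(l, j, j), h(l, l, b)), g(d(g(b, b), mix(b, l), mix(j, j, l)), g(mix(b, b, b, h(l, b, l), j, j), d(l, b, l)))), j, j, j, l), l)

Answer: g(mix(b, h(d(mix(b, b, b, b, h(l, j, b), l, l), mix(d(j, b, l), d(j, j, j), h(b, j, j), j, l), mix(h(l, l, b), j, j)), mix(d(j, b, b), h(l, b, b), h(l, j, b), h(l, j, j), h(l, l, b)), g(d(g(b, b), mix(b, l), mix(j, j, l)), g(mix(b, b, b, h(l, b, l), j, j), d(l, b, l)))), j, j, j, l), l)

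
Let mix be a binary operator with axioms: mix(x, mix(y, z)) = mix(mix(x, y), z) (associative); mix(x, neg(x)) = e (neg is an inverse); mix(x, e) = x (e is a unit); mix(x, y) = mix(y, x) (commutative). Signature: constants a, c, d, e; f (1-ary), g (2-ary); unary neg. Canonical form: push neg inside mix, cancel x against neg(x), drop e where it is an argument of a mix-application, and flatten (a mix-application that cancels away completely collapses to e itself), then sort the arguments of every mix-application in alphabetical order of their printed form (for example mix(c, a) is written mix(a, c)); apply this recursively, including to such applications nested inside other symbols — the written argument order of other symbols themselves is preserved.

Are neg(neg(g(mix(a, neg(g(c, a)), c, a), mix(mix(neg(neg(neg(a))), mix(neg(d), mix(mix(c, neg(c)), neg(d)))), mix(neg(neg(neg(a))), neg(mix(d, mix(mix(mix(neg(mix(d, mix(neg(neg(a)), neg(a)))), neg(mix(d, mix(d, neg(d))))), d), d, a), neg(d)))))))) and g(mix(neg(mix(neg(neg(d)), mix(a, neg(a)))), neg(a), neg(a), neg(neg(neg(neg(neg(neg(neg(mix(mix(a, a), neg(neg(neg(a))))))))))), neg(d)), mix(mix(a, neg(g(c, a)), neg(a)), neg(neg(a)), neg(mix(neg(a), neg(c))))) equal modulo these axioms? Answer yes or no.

Answer: no — g(mix(a, a, c, neg(g(c, a))), mix(neg(a), neg(a), neg(a), neg(d), neg(d))) vs g(mix(neg(a), neg(a), neg(a), neg(d), neg(d)), mix(a, a, c, neg(g(c, a))))

Derivation:
Left:  neg(neg(g(mix(a, neg(g(c, a)), c, a), mix(mix(neg(neg(neg(a))), mix(neg(d), mix(mix(c, neg(c)), neg(d)))), mix(neg(neg(neg(a))), neg(mix(d, mix(mix(mix(neg(mix(d, mix(neg(neg(a)), neg(a)))), neg(mix(d, mix(d, neg(d))))), d), d, a), neg(d))))))))
  Push neg inside:  distribute neg over mix and collapse double neg
  Combine occurrences:  g(mix(a, a, c, neg(g(c, a))), mix(neg(a), neg(a), neg(a), neg(d), neg(d)))
Right:  g(mix(neg(mix(neg(neg(d)), mix(a, neg(a)))), neg(a), neg(a), neg(neg(neg(neg(neg(neg(neg(mix(mix(a, a), neg(neg(neg(a))))))))))), neg(d)), mix(mix(a, neg(g(c, a)), neg(a)), neg(neg(a)), neg(mix(neg(a), neg(c)))))
  Focus inside:  mix(neg(mix(neg(neg(d)), mix(a, neg(a)))), neg(a), neg(a), neg(neg(neg(neg(neg(neg(neg(mix(mix(a, a), neg(neg(neg(a))))))))))), neg(d))
  Push neg inside:  distribute neg over mix and collapse double neg
  Collect:  mix(neg(d), neg(d), neg(a), neg(a), neg(a))
  Sort arguments:  mix(neg(a), neg(a), neg(a), neg(d), neg(d))
  Rebuild:  g(mix(neg(a), neg(a), neg(a), neg(d), neg(d)), mix(a, a, c, neg(g(c, a))))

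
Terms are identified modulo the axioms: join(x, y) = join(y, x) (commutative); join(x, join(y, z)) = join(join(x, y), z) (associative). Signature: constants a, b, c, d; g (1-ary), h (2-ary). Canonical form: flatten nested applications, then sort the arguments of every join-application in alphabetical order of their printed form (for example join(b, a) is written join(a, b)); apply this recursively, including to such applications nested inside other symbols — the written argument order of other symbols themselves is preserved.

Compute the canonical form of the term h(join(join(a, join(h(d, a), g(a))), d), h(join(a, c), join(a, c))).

Work inside:  join(join(a, join(h(d, a), g(a))), d)
Merge nested applications:  join(a, h(d, a), g(a), d)
Sort arguments:  join(a, d, g(a), h(d, a))
Put back:  h(join(a, d, g(a), h(d, a)), h(join(a, c), join(a, c)))

Answer: h(join(a, d, g(a), h(d, a)), h(join(a, c), join(a, c)))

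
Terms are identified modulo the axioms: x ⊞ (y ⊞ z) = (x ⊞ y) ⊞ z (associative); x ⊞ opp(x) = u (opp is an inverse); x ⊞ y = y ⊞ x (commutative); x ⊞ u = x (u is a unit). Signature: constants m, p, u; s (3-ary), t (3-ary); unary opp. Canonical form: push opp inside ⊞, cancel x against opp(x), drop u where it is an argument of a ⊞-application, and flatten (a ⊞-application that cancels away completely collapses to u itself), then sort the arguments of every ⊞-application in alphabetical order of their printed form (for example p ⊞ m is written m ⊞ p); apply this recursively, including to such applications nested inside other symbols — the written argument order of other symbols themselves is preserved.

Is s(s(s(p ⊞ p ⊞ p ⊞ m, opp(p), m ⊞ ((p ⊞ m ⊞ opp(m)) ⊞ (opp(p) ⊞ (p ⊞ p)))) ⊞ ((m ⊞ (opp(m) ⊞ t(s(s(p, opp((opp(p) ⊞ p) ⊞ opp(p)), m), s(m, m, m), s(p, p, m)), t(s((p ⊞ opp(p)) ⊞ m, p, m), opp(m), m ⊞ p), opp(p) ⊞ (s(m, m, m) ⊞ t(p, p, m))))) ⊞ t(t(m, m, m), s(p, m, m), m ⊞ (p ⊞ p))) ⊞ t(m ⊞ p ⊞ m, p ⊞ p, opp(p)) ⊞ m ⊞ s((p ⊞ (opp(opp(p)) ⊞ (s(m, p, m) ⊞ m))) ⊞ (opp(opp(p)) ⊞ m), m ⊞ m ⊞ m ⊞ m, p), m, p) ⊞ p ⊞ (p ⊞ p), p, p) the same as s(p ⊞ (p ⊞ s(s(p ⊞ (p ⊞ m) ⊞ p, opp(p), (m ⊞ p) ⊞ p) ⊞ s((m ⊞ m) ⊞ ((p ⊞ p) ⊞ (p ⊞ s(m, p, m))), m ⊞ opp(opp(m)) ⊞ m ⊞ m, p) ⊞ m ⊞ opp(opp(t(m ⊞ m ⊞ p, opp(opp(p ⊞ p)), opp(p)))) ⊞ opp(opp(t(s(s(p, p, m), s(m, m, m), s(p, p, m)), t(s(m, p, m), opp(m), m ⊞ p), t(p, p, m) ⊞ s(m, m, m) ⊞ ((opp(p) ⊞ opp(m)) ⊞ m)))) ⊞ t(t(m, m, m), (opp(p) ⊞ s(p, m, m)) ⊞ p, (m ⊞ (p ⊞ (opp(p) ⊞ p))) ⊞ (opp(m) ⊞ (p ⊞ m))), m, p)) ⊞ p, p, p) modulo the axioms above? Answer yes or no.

Left:  s(s(s(p ⊞ p ⊞ p ⊞ m, opp(p), m ⊞ ((p ⊞ m ⊞ opp(m)) ⊞ (opp(p) ⊞ (p ⊞ p)))) ⊞ ((m ⊞ (opp(m) ⊞ t(s(s(p, opp((opp(p) ⊞ p) ⊞ opp(p)), m), s(m, m, m), s(p, p, m)), t(s((p ⊞ opp(p)) ⊞ m, p, m), opp(m), m ⊞ p), opp(p) ⊞ (s(m, m, m) ⊞ t(p, p, m))))) ⊞ t(t(m, m, m), s(p, m, m), m ⊞ (p ⊞ p))) ⊞ t(m ⊞ p ⊞ m, p ⊞ p, opp(p)) ⊞ m ⊞ s((p ⊞ (opp(opp(p)) ⊞ (s(m, p, m) ⊞ m))) ⊞ (opp(opp(p)) ⊞ m), m ⊞ m ⊞ m ⊞ m, p), m, p) ⊞ p ⊞ (p ⊞ p), p, p)
  Work inside:  s(s(p ⊞ p ⊞ p ⊞ m, opp(p), m ⊞ ((p ⊞ m ⊞ opp(m)) ⊞ (opp(p) ⊞ (p ⊞ p)))) ⊞ ((m ⊞ (opp(m) ⊞ t(s(s(p, opp((opp(p) ⊞ p) ⊞ opp(p)), m), s(m, m, m), s(p, p, m)), t(s((p ⊞ opp(p)) ⊞ m, p, m), opp(m), m ⊞ p), opp(p) ⊞ (s(m, m, m) ⊞ t(p, p, m))))) ⊞ t(t(m, m, m), s(p, m, m), m ⊞ (p ⊞ p))) ⊞ t(m ⊞ p ⊞ m, p ⊞ p, opp(p)) ⊞ m ⊞ s((p ⊞ (opp(opp(p)) ⊞ (s(m, p, m) ⊞ m))) ⊞ (opp(opp(p)) ⊞ m), m ⊞ m ⊞ m ⊞ m, p), m, p) ⊞ p ⊞ (p ⊞ p)
  Push opp inside:  distribute opp over ⊞ and collapse double opp
  Collect terms:  s(m ⊞ s(m ⊞ m ⊞ p ⊞ p ⊞ p ⊞ s(m, p, m), m ⊞ m ⊞ m ⊞ m, p) ⊞ s(m ⊞ p ⊞ p ⊞ p, opp(p), m ⊞ p ⊞ p) ⊞ t(m ⊞ m ⊞ p, p ⊞ p, opp(p)) ⊞ t(s(s(p, p, m), s(m, m, m), s(p, p, m)), t(s(m, p, m), opp(m), m ⊞ p), opp(p) ⊞ s(m, m, m) ⊞ t(p, p, m)) ⊞ t(t(m, m, m), s(p, m, m), m ⊞ p ⊞ p), m, p) ⊞ p ⊞ p ⊞ p
  Order the arguments:  p ⊞ p ⊞ p ⊞ s(m ⊞ s(m ⊞ m ⊞ p ⊞ p ⊞ p ⊞ s(m, p, m), m ⊞ m ⊞ m ⊞ m, p) ⊞ s(m ⊞ p ⊞ p ⊞ p, opp(p), m ⊞ p ⊞ p) ⊞ t(m ⊞ m ⊞ p, p ⊞ p, opp(p)) ⊞ t(s(s(p, p, m), s(m, m, m), s(p, p, m)), t(s(m, p, m), opp(m), m ⊞ p), opp(p) ⊞ s(m, m, m) ⊞ t(p, p, m)) ⊞ t(t(m, m, m), s(p, m, m), m ⊞ p ⊞ p), m, p)
  Reassemble:  s(p ⊞ p ⊞ p ⊞ s(m ⊞ s(m ⊞ m ⊞ p ⊞ p ⊞ p ⊞ s(m, p, m), m ⊞ m ⊞ m ⊞ m, p) ⊞ s(m ⊞ p ⊞ p ⊞ p, opp(p), m ⊞ p ⊞ p) ⊞ t(m ⊞ m ⊞ p, p ⊞ p, opp(p)) ⊞ t(s(s(p, p, m), s(m, m, m), s(p, p, m)), t(s(m, p, m), opp(m), m ⊞ p), opp(p) ⊞ s(m, m, m) ⊞ t(p, p, m)) ⊞ t(t(m, m, m), s(p, m, m), m ⊞ p ⊞ p), m, p), p, p)
Right:  s(p ⊞ (p ⊞ s(s(p ⊞ (p ⊞ m) ⊞ p, opp(p), (m ⊞ p) ⊞ p) ⊞ s((m ⊞ m) ⊞ ((p ⊞ p) ⊞ (p ⊞ s(m, p, m))), m ⊞ opp(opp(m)) ⊞ m ⊞ m, p) ⊞ m ⊞ opp(opp(t(m ⊞ m ⊞ p, opp(opp(p ⊞ p)), opp(p)))) ⊞ opp(opp(t(s(s(p, p, m), s(m, m, m), s(p, p, m)), t(s(m, p, m), opp(m), m ⊞ p), t(p, p, m) ⊞ s(m, m, m) ⊞ ((opp(p) ⊞ opp(m)) ⊞ m)))) ⊞ t(t(m, m, m), (opp(p) ⊞ s(p, m, m)) ⊞ p, (m ⊞ (p ⊞ (opp(p) ⊞ p))) ⊞ (opp(m) ⊞ (p ⊞ m))), m, p)) ⊞ p, p, p)
  Descend into:  p ⊞ (p ⊞ s(s(p ⊞ (p ⊞ m) ⊞ p, opp(p), (m ⊞ p) ⊞ p) ⊞ s((m ⊞ m) ⊞ ((p ⊞ p) ⊞ (p ⊞ s(m, p, m))), m ⊞ opp(opp(m)) ⊞ m ⊞ m, p) ⊞ m ⊞ opp(opp(t(m ⊞ m ⊞ p, opp(opp(p ⊞ p)), opp(p)))) ⊞ opp(opp(t(s(s(p, p, m), s(m, m, m), s(p, p, m)), t(s(m, p, m), opp(m), m ⊞ p), t(p, p, m) ⊞ s(m, m, m) ⊞ ((opp(p) ⊞ opp(m)) ⊞ m)))) ⊞ t(t(m, m, m), (opp(p) ⊞ s(p, m, m)) ⊞ p, (m ⊞ (p ⊞ (opp(p) ⊞ p))) ⊞ (opp(m) ⊞ (p ⊞ m))), m, p)) ⊞ p
  Push opp inside:  distribute opp over ⊞ and collapse double opp
  Collect terms:  p ⊞ p ⊞ p ⊞ s(m ⊞ s(m ⊞ m ⊞ p ⊞ p ⊞ p ⊞ s(m, p, m), m ⊞ m ⊞ m ⊞ m, p) ⊞ s(m ⊞ p ⊞ p ⊞ p, opp(p), m ⊞ p ⊞ p) ⊞ t(m ⊞ m ⊞ p, p ⊞ p, opp(p)) ⊞ t(s(s(p, p, m), s(m, m, m), s(p, p, m)), t(s(m, p, m), opp(m), m ⊞ p), opp(p) ⊞ s(m, m, m) ⊞ t(p, p, m)) ⊞ t(t(m, m, m), s(p, m, m), m ⊞ p ⊞ p), m, p)
  Put back:  s(p ⊞ p ⊞ p ⊞ s(m ⊞ s(m ⊞ m ⊞ p ⊞ p ⊞ p ⊞ s(m, p, m), m ⊞ m ⊞ m ⊞ m, p) ⊞ s(m ⊞ p ⊞ p ⊞ p, opp(p), m ⊞ p ⊞ p) ⊞ t(m ⊞ m ⊞ p, p ⊞ p, opp(p)) ⊞ t(s(s(p, p, m), s(m, m, m), s(p, p, m)), t(s(m, p, m), opp(m), m ⊞ p), opp(p) ⊞ s(m, m, m) ⊞ t(p, p, m)) ⊞ t(t(m, m, m), s(p, m, m), m ⊞ p ⊞ p), m, p), p, p)

Answer: yes — both canonical forms are s(p ⊞ p ⊞ p ⊞ s(m ⊞ s(m ⊞ m ⊞ p ⊞ p ⊞ p ⊞ s(m, p, m), m ⊞ m ⊞ m ⊞ m, p) ⊞ s(m ⊞ p ⊞ p ⊞ p, opp(p), m ⊞ p ⊞ p) ⊞ t(m ⊞ m ⊞ p, p ⊞ p, opp(p)) ⊞ t(s(s(p, p, m), s(m, m, m), s(p, p, m)), t(s(m, p, m), opp(m), m ⊞ p), opp(p) ⊞ s(m, m, m) ⊞ t(p, p, m)) ⊞ t(t(m, m, m), s(p, m, m), m ⊞ p ⊞ p), m, p), p, p)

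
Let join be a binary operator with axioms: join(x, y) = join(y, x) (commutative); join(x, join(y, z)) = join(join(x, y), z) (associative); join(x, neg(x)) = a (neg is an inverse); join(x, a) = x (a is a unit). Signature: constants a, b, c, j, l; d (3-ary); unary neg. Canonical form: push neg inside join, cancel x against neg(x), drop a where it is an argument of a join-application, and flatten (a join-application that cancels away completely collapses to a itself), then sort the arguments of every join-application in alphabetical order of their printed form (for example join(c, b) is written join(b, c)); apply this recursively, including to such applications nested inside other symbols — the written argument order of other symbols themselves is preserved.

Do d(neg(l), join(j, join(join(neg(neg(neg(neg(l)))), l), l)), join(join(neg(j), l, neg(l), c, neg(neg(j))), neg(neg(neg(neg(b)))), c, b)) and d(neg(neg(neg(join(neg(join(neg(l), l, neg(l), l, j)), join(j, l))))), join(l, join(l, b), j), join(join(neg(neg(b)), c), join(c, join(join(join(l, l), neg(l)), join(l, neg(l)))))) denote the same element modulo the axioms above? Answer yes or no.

Answer: no — d(neg(l), join(j, l, l, l), join(b, b, c, c)) vs d(neg(l), join(b, j, l, l), join(b, c, c, l))

Derivation:
Left:  d(neg(l), join(j, join(join(neg(neg(neg(neg(l)))), l), l)), join(join(neg(j), l, neg(l), c, neg(neg(j))), neg(neg(neg(neg(b)))), c, b))
  Focus inside:  join(join(neg(j), l, neg(l), c, neg(neg(j))), neg(neg(neg(neg(b)))), c, b)
  Push neg inside:  distribute neg over join and collapse double neg
  Cancel inverse pairs:  j cancels; l cancels
  Collect:  join(c, c, b, b)
  Order the arguments:  join(b, b, c, c)
  Reassemble:  d(neg(l), join(j, l, l, l), join(b, b, c, c))
Right:  d(neg(neg(neg(join(neg(join(neg(l), l, neg(l), l, j)), join(j, l))))), join(l, join(l, b), j), join(join(neg(neg(b)), c), join(c, join(join(join(l, l), neg(l)), join(l, neg(l))))))
  Focus inside:  join(join(neg(neg(b)), c), join(c, join(join(join(l, l), neg(l)), join(l, neg(l)))))
  Push neg inside:  distribute neg over join and collapse double neg
  Collect:  join(b, c, c, l)
  Reassemble:  d(neg(l), join(b, j, l, l), join(b, c, c, l))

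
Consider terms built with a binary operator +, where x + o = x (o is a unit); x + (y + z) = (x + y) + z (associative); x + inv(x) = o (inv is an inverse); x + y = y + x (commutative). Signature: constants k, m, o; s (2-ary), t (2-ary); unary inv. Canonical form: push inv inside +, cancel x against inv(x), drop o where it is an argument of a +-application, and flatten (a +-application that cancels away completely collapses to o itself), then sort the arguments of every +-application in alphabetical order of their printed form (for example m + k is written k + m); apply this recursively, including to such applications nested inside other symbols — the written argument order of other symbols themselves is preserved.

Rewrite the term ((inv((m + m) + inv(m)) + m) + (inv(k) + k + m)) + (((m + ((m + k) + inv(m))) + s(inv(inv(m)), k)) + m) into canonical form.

Answer: k + m + m + m + s(m, k)

Derivation:
Push inv inside:  distribute inv over + and collapse double inv
Collect:  m + m + m + k + s(m, k)
Sort arguments:  k + m + m + m + s(m, k)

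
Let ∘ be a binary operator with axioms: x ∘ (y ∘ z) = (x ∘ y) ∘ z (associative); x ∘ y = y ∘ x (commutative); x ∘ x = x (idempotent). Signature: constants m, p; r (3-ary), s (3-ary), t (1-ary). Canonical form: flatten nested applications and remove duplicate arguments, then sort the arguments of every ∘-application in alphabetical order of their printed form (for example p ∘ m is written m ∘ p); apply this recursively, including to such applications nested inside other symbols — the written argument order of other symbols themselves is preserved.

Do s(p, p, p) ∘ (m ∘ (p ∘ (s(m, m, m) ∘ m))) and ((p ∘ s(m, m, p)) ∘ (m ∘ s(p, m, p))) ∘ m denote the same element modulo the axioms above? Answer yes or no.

Answer: no — m ∘ p ∘ s(m, m, m) ∘ s(p, p, p) vs m ∘ p ∘ s(m, m, p) ∘ s(p, m, p)

Derivation:
Left:  s(p, p, p) ∘ (m ∘ (p ∘ (s(m, m, m) ∘ m)))
  Flatten:  s(p, p, p) ∘ m ∘ p ∘ s(m, m, m) ∘ m
  Drop duplicates:  drop duplicate m
  Order the arguments:  m ∘ p ∘ s(m, m, m) ∘ s(p, p, p)
Right:  ((p ∘ s(m, m, p)) ∘ (m ∘ s(p, m, p))) ∘ m
  Un-nest:  p ∘ s(m, m, p) ∘ m ∘ s(p, m, p) ∘ m
  Drop duplicates:  drop duplicate m
  Order the arguments:  m ∘ p ∘ s(m, m, p) ∘ s(p, m, p)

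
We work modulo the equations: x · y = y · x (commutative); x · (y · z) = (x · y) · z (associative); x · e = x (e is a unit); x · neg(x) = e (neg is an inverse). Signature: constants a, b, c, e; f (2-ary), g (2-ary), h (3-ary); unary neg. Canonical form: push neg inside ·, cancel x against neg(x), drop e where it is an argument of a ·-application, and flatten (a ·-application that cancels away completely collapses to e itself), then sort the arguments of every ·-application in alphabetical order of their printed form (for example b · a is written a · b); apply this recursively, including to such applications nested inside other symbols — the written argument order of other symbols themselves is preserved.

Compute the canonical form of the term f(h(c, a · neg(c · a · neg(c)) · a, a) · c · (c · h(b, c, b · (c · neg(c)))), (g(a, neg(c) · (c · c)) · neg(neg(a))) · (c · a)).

Answer: f(c · c · h(b, c, b) · h(c, a, a), a · a · c · g(a, c))

Derivation:
Focus inside:  h(c, a · neg(c · a · neg(c)) · a, a) · c · (c · h(b, c, b · (c · neg(c))))
Push neg inside:  distribute neg over · and collapse double neg
Combine occurrences:  h(c, a, a) · c · c · h(b, c, b)
Sort:  c · c · h(b, c, b) · h(c, a, a)
Rebuild:  f(c · c · h(b, c, b) · h(c, a, a), a · a · c · g(a, c))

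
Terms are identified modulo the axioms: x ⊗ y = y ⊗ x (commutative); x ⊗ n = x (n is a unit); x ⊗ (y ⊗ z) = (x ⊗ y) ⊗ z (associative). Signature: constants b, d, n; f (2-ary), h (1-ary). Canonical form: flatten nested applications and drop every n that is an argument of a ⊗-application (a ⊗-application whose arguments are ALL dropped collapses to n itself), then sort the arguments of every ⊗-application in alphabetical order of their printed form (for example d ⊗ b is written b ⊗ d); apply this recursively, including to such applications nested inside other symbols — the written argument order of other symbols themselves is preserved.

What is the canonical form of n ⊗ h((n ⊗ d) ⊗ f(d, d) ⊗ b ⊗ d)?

Answer: h(b ⊗ d ⊗ d ⊗ f(d, d))

Derivation:
Simplify inside:  h((n ⊗ d) ⊗ f(d, d) ⊗ b ⊗ d)  →  h(b ⊗ d ⊗ d ⊗ f(d, d))
Unit:  drop n
Order the arguments:  h(b ⊗ d ⊗ d ⊗ f(d, d))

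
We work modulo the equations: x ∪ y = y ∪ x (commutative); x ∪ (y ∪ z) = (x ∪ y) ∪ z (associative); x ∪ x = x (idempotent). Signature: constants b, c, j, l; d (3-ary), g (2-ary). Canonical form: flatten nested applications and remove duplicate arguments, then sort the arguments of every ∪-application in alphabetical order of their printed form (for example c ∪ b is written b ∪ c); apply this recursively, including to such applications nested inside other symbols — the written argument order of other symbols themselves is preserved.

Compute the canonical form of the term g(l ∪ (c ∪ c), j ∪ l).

Work inside:  l ∪ (c ∪ c)
Merge nested applications:  l ∪ c ∪ c
Idempotence:  drop duplicate c
Sort arguments:  c ∪ l
Reassemble:  g(c ∪ l, j ∪ l)

Answer: g(c ∪ l, j ∪ l)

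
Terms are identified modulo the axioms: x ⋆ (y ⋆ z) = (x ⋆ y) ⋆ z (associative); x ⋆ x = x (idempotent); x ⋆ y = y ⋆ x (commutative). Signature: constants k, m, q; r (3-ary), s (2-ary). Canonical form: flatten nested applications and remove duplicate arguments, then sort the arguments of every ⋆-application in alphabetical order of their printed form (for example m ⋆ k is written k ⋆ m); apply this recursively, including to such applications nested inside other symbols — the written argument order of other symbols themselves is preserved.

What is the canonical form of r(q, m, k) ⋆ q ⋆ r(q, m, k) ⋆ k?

Answer: k ⋆ q ⋆ r(q, m, k)

Derivation:
Idempotence:  drop duplicate r(q, m, k)
Sort arguments:  k ⋆ q ⋆ r(q, m, k)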